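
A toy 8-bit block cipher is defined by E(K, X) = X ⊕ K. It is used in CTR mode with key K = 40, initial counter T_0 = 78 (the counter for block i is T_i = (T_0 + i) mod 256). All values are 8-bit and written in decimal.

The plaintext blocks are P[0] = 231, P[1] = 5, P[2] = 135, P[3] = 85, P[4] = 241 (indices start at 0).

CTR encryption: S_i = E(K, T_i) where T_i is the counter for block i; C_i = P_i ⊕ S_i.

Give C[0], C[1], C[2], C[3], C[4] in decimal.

C[0] = 129, C[1] = 98, C[2] = 255, C[3] = 44, C[4] = 139

C[0]: T = 78, S = E(K, T) = 102; 231 ⊕ 102 = 129.
C[1]: T = 79, S = E(K, T) = 103; 5 ⊕ 103 = 98.
C[2]: T = 80, S = E(K, T) = 120; 135 ⊕ 120 = 255.
C[3]: T = 81, S = E(K, T) = 121; 85 ⊕ 121 = 44.
C[4]: T = 82, S = E(K, T) = 122; 241 ⊕ 122 = 139.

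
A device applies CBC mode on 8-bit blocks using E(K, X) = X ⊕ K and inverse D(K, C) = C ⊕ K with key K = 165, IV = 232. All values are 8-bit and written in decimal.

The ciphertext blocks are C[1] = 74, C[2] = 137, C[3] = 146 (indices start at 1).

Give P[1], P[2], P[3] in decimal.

P[1] = 7, P[2] = 102, P[3] = 190

CBC decryption: P_i = D(K, C_i) ⊕ C_{i−1}, with C_{0} = IV.
P[1]: D(K, 74) = 239; 239 ⊕ 232 = 7.
P[2]: D(K, 137) = 44; 44 ⊕ 74 = 102.
P[3]: D(K, 146) = 55; 55 ⊕ 137 = 190.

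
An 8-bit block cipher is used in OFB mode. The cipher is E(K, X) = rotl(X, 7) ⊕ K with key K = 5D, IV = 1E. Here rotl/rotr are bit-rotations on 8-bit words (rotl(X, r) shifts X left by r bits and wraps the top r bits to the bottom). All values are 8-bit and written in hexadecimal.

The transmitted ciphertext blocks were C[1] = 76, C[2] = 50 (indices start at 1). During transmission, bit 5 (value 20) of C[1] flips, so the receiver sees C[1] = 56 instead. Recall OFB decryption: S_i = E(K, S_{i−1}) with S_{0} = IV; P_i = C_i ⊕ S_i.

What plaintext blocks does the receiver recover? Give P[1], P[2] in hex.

Only C[1] changed, to 56. In OFB, a change in C_i flips the same bit in P_i only; the keystream is unaffected. Decrypting the received ciphertext:
P[1]: S = E(K, 1E) = 52; 56 ⊕ 52 = 04.
P[2]: S = E(K, 52) = 74; 50 ⊕ 74 = 24.
Blocks that differ from the original plaintext: P[1].

P[1] = 04, P[2] = 24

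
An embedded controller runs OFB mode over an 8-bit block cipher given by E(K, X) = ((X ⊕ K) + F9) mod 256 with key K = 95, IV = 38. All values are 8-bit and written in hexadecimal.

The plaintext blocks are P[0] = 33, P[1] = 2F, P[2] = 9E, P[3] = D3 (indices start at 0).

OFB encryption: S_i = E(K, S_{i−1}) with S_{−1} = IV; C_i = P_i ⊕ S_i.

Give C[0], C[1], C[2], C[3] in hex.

C[0] = 95, C[1] = 03, C[2] = 2C, C[3] = F3

C[0]: S = E(K, 38) = A6; 33 ⊕ A6 = 95.
C[1]: S = E(K, A6) = 2C; 2F ⊕ 2C = 03.
C[2]: S = E(K, 2C) = B2; 9E ⊕ B2 = 2C.
C[3]: S = E(K, B2) = 20; D3 ⊕ 20 = F3.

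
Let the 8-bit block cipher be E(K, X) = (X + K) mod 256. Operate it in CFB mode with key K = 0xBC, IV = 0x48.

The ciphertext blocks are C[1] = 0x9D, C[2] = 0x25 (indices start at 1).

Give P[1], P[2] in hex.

P[1] = 0x99, P[2] = 0x7C

CFB decryption: P_i = C_i ⊕ E(K, C_{i−1}), with C_{0} = IV.
P[1]: E(K, 0x48) = 0x04; 0x9D ⊕ 0x04 = 0x99.
P[2]: E(K, 0x9D) = 0x59; 0x25 ⊕ 0x59 = 0x7C.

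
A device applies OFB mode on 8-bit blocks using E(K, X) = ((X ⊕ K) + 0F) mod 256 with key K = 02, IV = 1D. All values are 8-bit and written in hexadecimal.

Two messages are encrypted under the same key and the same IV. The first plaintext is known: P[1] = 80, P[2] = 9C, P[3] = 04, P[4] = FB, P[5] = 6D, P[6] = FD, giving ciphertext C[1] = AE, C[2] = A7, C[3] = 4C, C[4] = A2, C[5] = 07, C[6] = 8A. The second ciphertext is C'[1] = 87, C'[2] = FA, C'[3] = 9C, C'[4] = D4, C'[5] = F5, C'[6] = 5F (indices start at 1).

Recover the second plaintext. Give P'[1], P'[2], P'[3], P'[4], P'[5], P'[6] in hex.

P'[1] = A9, P'[2] = C1, P'[3] = D4, P'[4] = 8D, P'[5] = 9F, P'[6] = 28

In OFB with a reused IV, both messages share the same keystream S_i, so C_i ⊕ C'_i = P_i ⊕ P'_i and thus P'_i = P_i ⊕ C_i ⊕ C'_i.
P'[1]: 80 ⊕ AE ⊕ 87 = A9.
P'[2]: 9C ⊕ A7 ⊕ FA = C1.
P'[3]: 04 ⊕ 4C ⊕ 9C = D4.
P'[4]: FB ⊕ A2 ⊕ D4 = 8D.
P'[5]: 6D ⊕ 07 ⊕ F5 = 9F.
P'[6]: FD ⊕ 8A ⊕ 5F = 28.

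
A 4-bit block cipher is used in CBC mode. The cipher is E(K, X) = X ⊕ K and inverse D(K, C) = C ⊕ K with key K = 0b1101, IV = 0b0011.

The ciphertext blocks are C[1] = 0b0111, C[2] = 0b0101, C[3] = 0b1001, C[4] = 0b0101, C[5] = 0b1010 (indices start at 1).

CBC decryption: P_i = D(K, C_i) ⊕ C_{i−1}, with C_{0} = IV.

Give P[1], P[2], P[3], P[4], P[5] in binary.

P[1]: D(K, 0b0111) = 0b1010; 0b1010 ⊕ 0b0011 = 0b1001.
P[2]: D(K, 0b0101) = 0b1000; 0b1000 ⊕ 0b0111 = 0b1111.
P[3]: D(K, 0b1001) = 0b0100; 0b0100 ⊕ 0b0101 = 0b0001.
P[4]: D(K, 0b0101) = 0b1000; 0b1000 ⊕ 0b1001 = 0b0001.
P[5]: D(K, 0b1010) = 0b0111; 0b0111 ⊕ 0b0101 = 0b0010.

P[1] = 0b1001, P[2] = 0b1111, P[3] = 0b0001, P[4] = 0b0001, P[5] = 0b0010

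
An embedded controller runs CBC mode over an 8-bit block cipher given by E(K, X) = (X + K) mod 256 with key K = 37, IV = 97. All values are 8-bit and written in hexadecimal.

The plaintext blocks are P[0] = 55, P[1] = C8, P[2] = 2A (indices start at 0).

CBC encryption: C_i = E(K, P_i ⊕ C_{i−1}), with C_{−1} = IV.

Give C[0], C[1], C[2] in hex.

C[0] = F9, C[1] = 68, C[2] = 79

C[0]: P[0] ⊕ 97 = C2; E(K, C2) = F9.
C[1]: P[1] ⊕ F9 = 31; E(K, 31) = 68.
C[2]: P[2] ⊕ 68 = 42; E(K, 42) = 79.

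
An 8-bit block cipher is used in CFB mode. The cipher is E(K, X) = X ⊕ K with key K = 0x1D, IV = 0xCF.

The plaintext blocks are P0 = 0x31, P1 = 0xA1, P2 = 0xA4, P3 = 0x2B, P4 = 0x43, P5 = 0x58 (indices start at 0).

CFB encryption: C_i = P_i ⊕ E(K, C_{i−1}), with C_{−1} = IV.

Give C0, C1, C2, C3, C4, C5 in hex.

C0: E(K, 0xCF) = 0xD2; 0x31 ⊕ 0xD2 = 0xE3.
C1: E(K, 0xE3) = 0xFE; 0xA1 ⊕ 0xFE = 0x5F.
C2: E(K, 0x5F) = 0x42; 0xA4 ⊕ 0x42 = 0xE6.
C3: E(K, 0xE6) = 0xFB; 0x2B ⊕ 0xFB = 0xD0.
C4: E(K, 0xD0) = 0xCD; 0x43 ⊕ 0xCD = 0x8E.
C5: E(K, 0x8E) = 0x93; 0x58 ⊕ 0x93 = 0xCB.

C0 = 0xE3, C1 = 0x5F, C2 = 0xE6, C3 = 0xD0, C4 = 0x8E, C5 = 0xCB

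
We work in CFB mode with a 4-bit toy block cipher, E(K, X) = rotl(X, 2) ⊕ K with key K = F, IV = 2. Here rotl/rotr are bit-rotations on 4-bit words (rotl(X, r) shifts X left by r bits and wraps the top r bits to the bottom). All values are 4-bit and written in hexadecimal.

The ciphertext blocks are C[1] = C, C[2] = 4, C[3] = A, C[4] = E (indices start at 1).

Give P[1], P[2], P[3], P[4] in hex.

CFB decryption: P_i = C_i ⊕ E(K, C_{i−1}), with C_{0} = IV.
P[1]: E(K, 2) = 7; C ⊕ 7 = B.
P[2]: E(K, C) = C; 4 ⊕ C = 8.
P[3]: E(K, 4) = E; A ⊕ E = 4.
P[4]: E(K, A) = 5; E ⊕ 5 = B.

P[1] = B, P[2] = 8, P[3] = 4, P[4] = B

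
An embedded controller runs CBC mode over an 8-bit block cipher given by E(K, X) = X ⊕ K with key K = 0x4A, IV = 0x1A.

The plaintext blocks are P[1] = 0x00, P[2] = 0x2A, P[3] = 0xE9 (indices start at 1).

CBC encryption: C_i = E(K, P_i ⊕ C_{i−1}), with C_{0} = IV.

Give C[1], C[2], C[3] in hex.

C[1]: P[1] ⊕ 0x1A = 0x1A; E(K, 0x1A) = 0x50.
C[2]: P[2] ⊕ 0x50 = 0x7A; E(K, 0x7A) = 0x30.
C[3]: P[3] ⊕ 0x30 = 0xD9; E(K, 0xD9) = 0x93.

C[1] = 0x50, C[2] = 0x30, C[3] = 0x93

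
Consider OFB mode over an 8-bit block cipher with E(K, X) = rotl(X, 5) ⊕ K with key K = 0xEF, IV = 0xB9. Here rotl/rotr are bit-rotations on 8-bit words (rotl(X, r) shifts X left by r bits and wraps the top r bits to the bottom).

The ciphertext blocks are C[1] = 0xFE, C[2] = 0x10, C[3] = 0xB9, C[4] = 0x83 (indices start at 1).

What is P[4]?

P[4] = 0x42

OFB decryption: S_i = E(K, S_{i−1}) with S_{0} = IV; P_i = C_i ⊕ S_i.
P[1]: S = E(K, 0xB9) = 0xD8; 0xFE ⊕ 0xD8 = 0x26.
P[2]: S = E(K, 0xD8) = 0xF4; 0x10 ⊕ 0xF4 = 0xE4.
P[3]: S = E(K, 0xF4) = 0x71; 0xB9 ⊕ 0x71 = 0xC8.
P[4]: S = E(K, 0x71) = 0xC1; 0x83 ⊕ 0xC1 = 0x42.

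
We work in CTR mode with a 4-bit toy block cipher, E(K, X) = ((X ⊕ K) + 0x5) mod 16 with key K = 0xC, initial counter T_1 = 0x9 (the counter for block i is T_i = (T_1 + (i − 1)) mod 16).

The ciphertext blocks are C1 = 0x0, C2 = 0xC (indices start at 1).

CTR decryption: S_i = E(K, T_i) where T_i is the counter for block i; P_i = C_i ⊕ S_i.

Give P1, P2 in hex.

P1: T = 0x9, S = E(K, T) = 0xA; 0x0 ⊕ 0xA = 0xA.
P2: T = 0xA, S = E(K, T) = 0xB; 0xC ⊕ 0xB = 0x7.

P1 = 0xA, P2 = 0x7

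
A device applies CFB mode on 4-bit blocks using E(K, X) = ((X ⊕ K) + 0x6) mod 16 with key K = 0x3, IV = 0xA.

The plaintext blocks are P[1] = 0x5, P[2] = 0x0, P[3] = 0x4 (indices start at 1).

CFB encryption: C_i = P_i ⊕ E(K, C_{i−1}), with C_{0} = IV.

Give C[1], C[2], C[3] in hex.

C[1]: E(K, 0xA) = 0xF; 0x5 ⊕ 0xF = 0xA.
C[2]: E(K, 0xA) = 0xF; 0x0 ⊕ 0xF = 0xF.
C[3]: E(K, 0xF) = 0x2; 0x4 ⊕ 0x2 = 0x6.

C[1] = 0xA, C[2] = 0xF, C[3] = 0x6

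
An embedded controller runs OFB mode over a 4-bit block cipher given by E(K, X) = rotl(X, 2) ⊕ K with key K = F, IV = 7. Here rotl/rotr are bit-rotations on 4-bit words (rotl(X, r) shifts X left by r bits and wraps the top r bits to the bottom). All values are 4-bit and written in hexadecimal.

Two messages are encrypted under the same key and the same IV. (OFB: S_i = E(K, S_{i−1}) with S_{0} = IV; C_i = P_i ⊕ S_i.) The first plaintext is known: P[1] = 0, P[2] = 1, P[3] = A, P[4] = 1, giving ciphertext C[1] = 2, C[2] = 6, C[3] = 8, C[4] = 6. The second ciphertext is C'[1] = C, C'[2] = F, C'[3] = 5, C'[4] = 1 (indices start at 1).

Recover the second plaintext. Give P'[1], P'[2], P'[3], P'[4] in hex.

In OFB with a reused IV, both messages share the same keystream S_i, so C_i ⊕ C'_i = P_i ⊕ P'_i and thus P'_i = P_i ⊕ C_i ⊕ C'_i.
P'[1]: 0 ⊕ 2 ⊕ C = E.
P'[2]: 1 ⊕ 6 ⊕ F = 8.
P'[3]: A ⊕ 8 ⊕ 5 = 7.
P'[4]: 1 ⊕ 6 ⊕ 1 = 6.

P'[1] = E, P'[2] = 8, P'[3] = 7, P'[4] = 6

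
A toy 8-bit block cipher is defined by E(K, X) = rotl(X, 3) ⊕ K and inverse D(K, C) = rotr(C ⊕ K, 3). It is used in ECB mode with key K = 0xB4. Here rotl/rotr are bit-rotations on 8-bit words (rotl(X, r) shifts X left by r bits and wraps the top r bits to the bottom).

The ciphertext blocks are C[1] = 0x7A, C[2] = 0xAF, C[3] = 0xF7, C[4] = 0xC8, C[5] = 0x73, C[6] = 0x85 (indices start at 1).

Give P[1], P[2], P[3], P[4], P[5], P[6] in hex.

P[1] = 0xD9, P[2] = 0x63, P[3] = 0x68, P[4] = 0x8F, P[5] = 0xF8, P[6] = 0x26

ECB decryption: P_i = D(K, C_i).
P[1]: D(K, 0x7A) = 0xD9.
P[2]: D(K, 0xAF) = 0x63.
P[3]: D(K, 0xF7) = 0x68.
P[4]: D(K, 0xC8) = 0x8F.
P[5]: D(K, 0x73) = 0xF8.
P[6]: D(K, 0x85) = 0x26.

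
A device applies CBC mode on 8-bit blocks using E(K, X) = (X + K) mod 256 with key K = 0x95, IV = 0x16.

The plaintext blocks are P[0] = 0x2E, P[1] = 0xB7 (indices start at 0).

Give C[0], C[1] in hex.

C[0] = 0xCD, C[1] = 0x0F

CBC encryption: C_i = E(K, P_i ⊕ C_{i−1}), with C_{−1} = IV.
C[0]: P[0] ⊕ 0x16 = 0x38; E(K, 0x38) = 0xCD.
C[1]: P[1] ⊕ 0xCD = 0x7A; E(K, 0x7A) = 0x0F.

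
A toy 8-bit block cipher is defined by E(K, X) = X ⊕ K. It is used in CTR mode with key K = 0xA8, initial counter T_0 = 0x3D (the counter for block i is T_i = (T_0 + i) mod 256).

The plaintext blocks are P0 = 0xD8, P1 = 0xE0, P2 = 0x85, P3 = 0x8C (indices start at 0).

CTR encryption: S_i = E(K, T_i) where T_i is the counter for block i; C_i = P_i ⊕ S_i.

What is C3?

C0: T = 0x3D, S = E(K, T) = 0x95; 0xD8 ⊕ 0x95 = 0x4D.
C1: T = 0x3E, S = E(K, T) = 0x96; 0xE0 ⊕ 0x96 = 0x76.
C2: T = 0x3F, S = E(K, T) = 0x97; 0x85 ⊕ 0x97 = 0x12.
C3: T = 0x40, S = E(K, T) = 0xE8; 0x8C ⊕ 0xE8 = 0x64.

C3 = 0x64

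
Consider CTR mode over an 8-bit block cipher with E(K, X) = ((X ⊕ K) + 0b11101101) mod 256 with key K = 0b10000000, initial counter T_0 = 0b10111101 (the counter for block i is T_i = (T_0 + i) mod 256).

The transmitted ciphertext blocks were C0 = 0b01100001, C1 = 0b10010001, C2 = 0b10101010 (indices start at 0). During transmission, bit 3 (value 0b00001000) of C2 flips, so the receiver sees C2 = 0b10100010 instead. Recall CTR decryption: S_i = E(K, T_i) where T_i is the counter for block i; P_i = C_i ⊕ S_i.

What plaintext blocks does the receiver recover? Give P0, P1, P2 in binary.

Only C2 changed, to 0b10100010. In CTR, a change in C_i flips the same bit in P_i only; the keystream is unaffected. Decrypting the received ciphertext:
P0: T = 0b10111101, S = E(K, T) = 0b00101010; 0b01100001 ⊕ 0b00101010 = 0b01001011.
P1: T = 0b10111110, S = E(K, T) = 0b00101011; 0b10010001 ⊕ 0b00101011 = 0b10111010.
P2: T = 0b10111111, S = E(K, T) = 0b00101100; 0b10100010 ⊕ 0b00101100 = 0b10001110.
Blocks that differ from the original plaintext: P2.

P0 = 0b01001011, P1 = 0b10111010, P2 = 0b10001110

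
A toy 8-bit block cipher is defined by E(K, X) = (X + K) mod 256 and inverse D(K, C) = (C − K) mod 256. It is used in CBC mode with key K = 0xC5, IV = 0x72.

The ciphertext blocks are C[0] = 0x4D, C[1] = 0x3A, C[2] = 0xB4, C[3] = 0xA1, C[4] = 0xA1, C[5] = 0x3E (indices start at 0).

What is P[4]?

P[4] = 0x7D

CBC decryption: P_i = D(K, C_i) ⊕ C_{i−1}, with C_{−1} = IV.
P[4]: D(K, 0xA1) = 0xDC; 0xDC ⊕ 0xA1 = 0x7D.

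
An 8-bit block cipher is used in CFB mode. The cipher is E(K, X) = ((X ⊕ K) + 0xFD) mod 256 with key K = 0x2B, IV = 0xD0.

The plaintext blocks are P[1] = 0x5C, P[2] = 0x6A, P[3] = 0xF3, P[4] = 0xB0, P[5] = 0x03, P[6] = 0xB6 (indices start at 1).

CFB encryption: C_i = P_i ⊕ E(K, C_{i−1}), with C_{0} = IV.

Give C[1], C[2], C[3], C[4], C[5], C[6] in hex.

C[1]: E(K, 0xD0) = 0xF8; 0x5C ⊕ 0xF8 = 0xA4.
C[2]: E(K, 0xA4) = 0x8C; 0x6A ⊕ 0x8C = 0xE6.
C[3]: E(K, 0xE6) = 0xCA; 0xF3 ⊕ 0xCA = 0x39.
C[4]: E(K, 0x39) = 0x0F; 0xB0 ⊕ 0x0F = 0xBF.
C[5]: E(K, 0xBF) = 0x91; 0x03 ⊕ 0x91 = 0x92.
C[6]: E(K, 0x92) = 0xB6; 0xB6 ⊕ 0xB6 = 0x00.

C[1] = 0xA4, C[2] = 0xE6, C[3] = 0x39, C[4] = 0xBF, C[5] = 0x92, C[6] = 0x00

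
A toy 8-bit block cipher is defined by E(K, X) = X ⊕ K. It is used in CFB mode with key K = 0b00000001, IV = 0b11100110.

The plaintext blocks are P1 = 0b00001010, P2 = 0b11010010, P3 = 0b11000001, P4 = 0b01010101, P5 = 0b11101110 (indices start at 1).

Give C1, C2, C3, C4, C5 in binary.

C1 = 0b11101101, C2 = 0b00111110, C3 = 0b11111110, C4 = 0b10101010, C5 = 0b01000101

CFB encryption: C_i = P_i ⊕ E(K, C_{i−1}), with C_{0} = IV.
C1: E(K, 0b11100110) = 0b11100111; 0b00001010 ⊕ 0b11100111 = 0b11101101.
C2: E(K, 0b11101101) = 0b11101100; 0b11010010 ⊕ 0b11101100 = 0b00111110.
C3: E(K, 0b00111110) = 0b00111111; 0b11000001 ⊕ 0b00111111 = 0b11111110.
C4: E(K, 0b11111110) = 0b11111111; 0b01010101 ⊕ 0b11111111 = 0b10101010.
C5: E(K, 0b10101010) = 0b10101011; 0b11101110 ⊕ 0b10101011 = 0b01000101.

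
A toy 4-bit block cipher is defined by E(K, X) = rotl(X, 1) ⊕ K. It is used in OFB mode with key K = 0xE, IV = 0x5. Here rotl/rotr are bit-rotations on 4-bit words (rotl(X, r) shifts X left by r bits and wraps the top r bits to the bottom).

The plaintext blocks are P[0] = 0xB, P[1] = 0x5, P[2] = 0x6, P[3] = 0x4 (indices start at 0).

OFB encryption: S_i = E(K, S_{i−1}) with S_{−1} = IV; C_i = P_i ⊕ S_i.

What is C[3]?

C[3] = 0xE

C[0]: S = E(K, 0x5) = 0x4; 0xB ⊕ 0x4 = 0xF.
C[1]: S = E(K, 0x4) = 0x6; 0x5 ⊕ 0x6 = 0x3.
C[2]: S = E(K, 0x6) = 0x2; 0x6 ⊕ 0x2 = 0x4.
C[3]: S = E(K, 0x2) = 0xA; 0x4 ⊕ 0xA = 0xE.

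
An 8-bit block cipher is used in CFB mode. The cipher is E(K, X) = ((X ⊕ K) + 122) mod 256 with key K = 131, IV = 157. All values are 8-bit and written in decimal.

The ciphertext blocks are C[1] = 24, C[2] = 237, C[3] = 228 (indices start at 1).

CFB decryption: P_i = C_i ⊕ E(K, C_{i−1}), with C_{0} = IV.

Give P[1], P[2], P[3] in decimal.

P[1] = 128, P[2] = 248, P[3] = 12

P[1]: E(K, 157) = 152; 24 ⊕ 152 = 128.
P[2]: E(K, 24) = 21; 237 ⊕ 21 = 248.
P[3]: E(K, 237) = 232; 228 ⊕ 232 = 12.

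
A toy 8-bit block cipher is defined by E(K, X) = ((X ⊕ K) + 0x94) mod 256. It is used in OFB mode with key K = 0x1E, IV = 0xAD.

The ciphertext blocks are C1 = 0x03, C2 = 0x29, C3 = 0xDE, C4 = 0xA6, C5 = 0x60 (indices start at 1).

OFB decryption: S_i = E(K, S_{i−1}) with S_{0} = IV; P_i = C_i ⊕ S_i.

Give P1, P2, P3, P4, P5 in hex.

P1 = 0x44, P2 = 0xC4, P3 = 0x59, P4 = 0x8B, P5 = 0xA7

P1: S = E(K, 0xAD) = 0x47; 0x03 ⊕ 0x47 = 0x44.
P2: S = E(K, 0x47) = 0xED; 0x29 ⊕ 0xED = 0xC4.
P3: S = E(K, 0xED) = 0x87; 0xDE ⊕ 0x87 = 0x59.
P4: S = E(K, 0x87) = 0x2D; 0xA6 ⊕ 0x2D = 0x8B.
P5: S = E(K, 0x2D) = 0xC7; 0x60 ⊕ 0xC7 = 0xA7.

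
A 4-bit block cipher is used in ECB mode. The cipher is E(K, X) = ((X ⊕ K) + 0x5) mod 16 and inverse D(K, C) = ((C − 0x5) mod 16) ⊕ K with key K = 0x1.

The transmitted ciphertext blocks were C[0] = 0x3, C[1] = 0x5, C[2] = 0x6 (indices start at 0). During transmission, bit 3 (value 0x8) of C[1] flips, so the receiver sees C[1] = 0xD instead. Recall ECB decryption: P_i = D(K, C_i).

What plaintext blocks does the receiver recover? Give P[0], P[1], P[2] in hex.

P[0] = 0xF, P[1] = 0x9, P[2] = 0x0

Only C[1] changed, to 0xD. In ECB, a change in C_i affects only P_i. Decrypting the received ciphertext:
P[0]: D(K, 0x3) = 0xF.
P[1]: D(K, 0xD) = 0x9.
P[2]: D(K, 0x6) = 0x0.
Blocks that differ from the original plaintext: P[1].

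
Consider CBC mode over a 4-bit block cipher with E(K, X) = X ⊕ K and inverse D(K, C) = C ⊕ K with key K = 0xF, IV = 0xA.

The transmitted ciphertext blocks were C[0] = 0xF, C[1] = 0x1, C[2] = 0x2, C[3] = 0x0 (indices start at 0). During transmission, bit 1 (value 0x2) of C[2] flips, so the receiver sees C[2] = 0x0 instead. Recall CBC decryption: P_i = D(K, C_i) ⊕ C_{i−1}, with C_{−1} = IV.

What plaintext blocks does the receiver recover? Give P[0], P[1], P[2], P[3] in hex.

P[0] = 0xA, P[1] = 0x1, P[2] = 0xE, P[3] = 0xF

Only C[2] changed, to 0x0. In CBC, a change in C_i garbles P_i and flips the same bit in P_{i+1}. Decrypting the received ciphertext:
P[0]: D(K, 0xF) = 0x0; 0x0 ⊕ 0xA = 0xA.
P[1]: D(K, 0x1) = 0xE; 0xE ⊕ 0xF = 0x1.
P[2]: D(K, 0x0) = 0xF; 0xF ⊕ 0x1 = 0xE.
P[3]: D(K, 0x0) = 0xF; 0xF ⊕ 0x0 = 0xF.
Blocks that differ from the original plaintext: P[2], P[3].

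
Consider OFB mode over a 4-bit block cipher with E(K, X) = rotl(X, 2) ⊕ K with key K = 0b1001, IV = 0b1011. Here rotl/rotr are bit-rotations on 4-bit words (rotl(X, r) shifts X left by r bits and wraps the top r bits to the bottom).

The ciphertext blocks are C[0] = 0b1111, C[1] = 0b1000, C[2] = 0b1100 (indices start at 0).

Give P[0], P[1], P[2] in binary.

P[0] = 0b1000, P[1] = 0b1100, P[2] = 0b0100

OFB decryption: S_i = E(K, S_{i−1}) with S_{−1} = IV; P_i = C_i ⊕ S_i.
P[0]: S = E(K, 0b1011) = 0b0111; 0b1111 ⊕ 0b0111 = 0b1000.
P[1]: S = E(K, 0b0111) = 0b0100; 0b1000 ⊕ 0b0100 = 0b1100.
P[2]: S = E(K, 0b0100) = 0b1000; 0b1100 ⊕ 0b1000 = 0b0100.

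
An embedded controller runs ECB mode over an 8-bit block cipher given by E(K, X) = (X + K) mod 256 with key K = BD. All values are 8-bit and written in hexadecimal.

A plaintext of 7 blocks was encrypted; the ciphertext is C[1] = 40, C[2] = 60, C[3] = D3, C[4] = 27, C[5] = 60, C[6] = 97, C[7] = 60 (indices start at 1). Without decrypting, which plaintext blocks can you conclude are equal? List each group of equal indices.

ECB encrypts each block independently with the same key, so equal ciphertext blocks imply equal plaintext blocks.
C[2] = C[5] = C[7] = 60, so P[2] = P[5] = P[7].

P[2] = P[5] = P[7]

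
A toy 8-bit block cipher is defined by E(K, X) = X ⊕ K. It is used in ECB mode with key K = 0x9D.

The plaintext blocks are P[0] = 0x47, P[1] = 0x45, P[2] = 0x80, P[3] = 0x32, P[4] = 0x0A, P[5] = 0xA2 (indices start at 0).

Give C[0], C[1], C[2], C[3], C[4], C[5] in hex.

C[0] = 0xDA, C[1] = 0xD8, C[2] = 0x1D, C[3] = 0xAF, C[4] = 0x97, C[5] = 0x3F

ECB encryption: C_i = E(K, P_i).
C[0]: E(K, 0x47) = 0xDA.
C[1]: E(K, 0x45) = 0xD8.
C[2]: E(K, 0x80) = 0x1D.
C[3]: E(K, 0x32) = 0xAF.
C[4]: E(K, 0x0A) = 0x97.
C[5]: E(K, 0xA2) = 0x3F.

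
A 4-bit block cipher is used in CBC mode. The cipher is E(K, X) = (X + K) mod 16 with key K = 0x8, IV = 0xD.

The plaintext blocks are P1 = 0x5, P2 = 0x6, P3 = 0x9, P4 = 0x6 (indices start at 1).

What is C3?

CBC encryption: C_i = E(K, P_i ⊕ C_{i−1}), with C_{0} = IV.
C1: P1 ⊕ 0xD = 0x8; E(K, 0x8) = 0x0.
C2: P2 ⊕ 0x0 = 0x6; E(K, 0x6) = 0xE.
C3: P3 ⊕ 0xE = 0x7; E(K, 0x7) = 0xF.

C3 = 0xF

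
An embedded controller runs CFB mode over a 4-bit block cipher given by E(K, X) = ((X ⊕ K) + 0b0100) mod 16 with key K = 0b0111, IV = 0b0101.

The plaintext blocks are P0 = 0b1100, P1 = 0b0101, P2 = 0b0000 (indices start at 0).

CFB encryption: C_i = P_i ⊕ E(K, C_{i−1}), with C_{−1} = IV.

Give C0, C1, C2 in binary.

C0: E(K, 0b0101) = 0b0110; 0b1100 ⊕ 0b0110 = 0b1010.
C1: E(K, 0b1010) = 0b0001; 0b0101 ⊕ 0b0001 = 0b0100.
C2: E(K, 0b0100) = 0b0111; 0b0000 ⊕ 0b0111 = 0b0111.

C0 = 0b1010, C1 = 0b0100, C2 = 0b0111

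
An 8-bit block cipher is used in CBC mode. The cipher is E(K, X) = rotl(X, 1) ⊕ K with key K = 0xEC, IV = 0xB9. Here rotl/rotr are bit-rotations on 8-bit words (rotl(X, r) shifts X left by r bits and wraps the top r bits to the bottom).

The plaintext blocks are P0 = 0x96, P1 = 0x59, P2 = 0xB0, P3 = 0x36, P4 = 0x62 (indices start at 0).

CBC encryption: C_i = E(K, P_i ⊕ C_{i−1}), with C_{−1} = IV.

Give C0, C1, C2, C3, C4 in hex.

C0: P0 ⊕ 0xB9 = 0x2F; E(K, 0x2F) = 0xB2.
C1: P1 ⊕ 0xB2 = 0xEB; E(K, 0xEB) = 0x3B.
C2: P2 ⊕ 0x3B = 0x8B; E(K, 0x8B) = 0xFB.
C3: P3 ⊕ 0xFB = 0xCD; E(K, 0xCD) = 0x77.
C4: P4 ⊕ 0x77 = 0x15; E(K, 0x15) = 0xC6.

C0 = 0xB2, C1 = 0x3B, C2 = 0xFB, C3 = 0x77, C4 = 0xC6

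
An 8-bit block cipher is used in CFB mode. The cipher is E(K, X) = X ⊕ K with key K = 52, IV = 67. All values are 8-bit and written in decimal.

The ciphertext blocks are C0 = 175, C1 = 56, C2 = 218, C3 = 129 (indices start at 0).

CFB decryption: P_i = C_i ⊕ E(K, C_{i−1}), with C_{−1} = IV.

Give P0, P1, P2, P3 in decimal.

P0: E(K, 67) = 119; 175 ⊕ 119 = 216.
P1: E(K, 175) = 155; 56 ⊕ 155 = 163.
P2: E(K, 56) = 12; 218 ⊕ 12 = 214.
P3: E(K, 218) = 238; 129 ⊕ 238 = 111.

P0 = 216, P1 = 163, P2 = 214, P3 = 111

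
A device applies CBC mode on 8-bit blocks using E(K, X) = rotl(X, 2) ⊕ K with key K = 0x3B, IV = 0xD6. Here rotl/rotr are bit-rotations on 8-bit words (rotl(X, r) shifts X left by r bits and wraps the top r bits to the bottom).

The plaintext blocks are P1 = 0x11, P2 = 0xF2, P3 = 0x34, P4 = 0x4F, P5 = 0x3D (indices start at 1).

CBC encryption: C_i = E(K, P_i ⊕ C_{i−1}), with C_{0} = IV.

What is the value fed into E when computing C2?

0xD6

C1: P1 ⊕ 0xD6 = 0xC7; E(K, 0xC7) = 0x24.
C2: P2 ⊕ 0x24 = 0xD6; E(K, 0xD6) = 0x60.
So the input to E for block 2 is 0xD6.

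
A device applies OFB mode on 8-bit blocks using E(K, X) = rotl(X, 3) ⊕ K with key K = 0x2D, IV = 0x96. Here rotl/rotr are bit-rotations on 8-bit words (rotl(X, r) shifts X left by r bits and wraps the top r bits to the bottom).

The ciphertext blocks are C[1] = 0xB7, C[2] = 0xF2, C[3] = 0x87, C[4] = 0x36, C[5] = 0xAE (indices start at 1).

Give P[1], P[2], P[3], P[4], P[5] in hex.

P[1] = 0x2E, P[2] = 0x13, P[3] = 0xA5, P[4] = 0x0A, P[5] = 0x62

OFB decryption: S_i = E(K, S_{i−1}) with S_{0} = IV; P_i = C_i ⊕ S_i.
P[1]: S = E(K, 0x96) = 0x99; 0xB7 ⊕ 0x99 = 0x2E.
P[2]: S = E(K, 0x99) = 0xE1; 0xF2 ⊕ 0xE1 = 0x13.
P[3]: S = E(K, 0xE1) = 0x22; 0x87 ⊕ 0x22 = 0xA5.
P[4]: S = E(K, 0x22) = 0x3C; 0x36 ⊕ 0x3C = 0x0A.
P[5]: S = E(K, 0x3C) = 0xCC; 0xAE ⊕ 0xCC = 0x62.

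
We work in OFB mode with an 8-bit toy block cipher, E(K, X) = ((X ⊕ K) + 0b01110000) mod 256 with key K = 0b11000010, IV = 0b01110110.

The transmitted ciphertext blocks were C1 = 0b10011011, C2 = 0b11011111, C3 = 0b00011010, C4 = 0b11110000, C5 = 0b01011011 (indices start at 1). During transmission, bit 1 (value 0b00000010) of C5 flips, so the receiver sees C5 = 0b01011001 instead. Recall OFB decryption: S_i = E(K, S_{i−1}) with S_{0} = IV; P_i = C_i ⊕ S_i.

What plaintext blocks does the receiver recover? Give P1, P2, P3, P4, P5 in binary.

P1 = 0b10111111, P2 = 0b10001001, P3 = 0b00011110, P4 = 0b11000110, P5 = 0b00111101

Only C5 changed, to 0b01011001. In OFB, a change in C_i flips the same bit in P_i only; the keystream is unaffected. Decrypting the received ciphertext:
P1: S = E(K, 0b01110110) = 0b00100100; 0b10011011 ⊕ 0b00100100 = 0b10111111.
P2: S = E(K, 0b00100100) = 0b01010110; 0b11011111 ⊕ 0b01010110 = 0b10001001.
P3: S = E(K, 0b01010110) = 0b00000100; 0b00011010 ⊕ 0b00000100 = 0b00011110.
P4: S = E(K, 0b00000100) = 0b00110110; 0b11110000 ⊕ 0b00110110 = 0b11000110.
P5: S = E(K, 0b00110110) = 0b01100100; 0b01011001 ⊕ 0b01100100 = 0b00111101.
Blocks that differ from the original plaintext: P5.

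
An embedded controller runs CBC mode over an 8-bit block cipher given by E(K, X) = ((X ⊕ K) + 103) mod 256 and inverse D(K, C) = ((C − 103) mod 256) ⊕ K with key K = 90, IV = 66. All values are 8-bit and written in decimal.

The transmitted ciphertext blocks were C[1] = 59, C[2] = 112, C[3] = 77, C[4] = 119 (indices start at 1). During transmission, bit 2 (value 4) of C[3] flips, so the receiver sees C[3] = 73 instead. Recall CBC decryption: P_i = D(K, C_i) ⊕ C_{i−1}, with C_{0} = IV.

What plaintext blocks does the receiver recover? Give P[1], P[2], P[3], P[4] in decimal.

P[1] = 204, P[2] = 104, P[3] = 200, P[4] = 3

Only C[3] changed, to 73. In CBC, a change in C_i garbles P_i and flips the same bit in P_{i+1}. Decrypting the received ciphertext:
P[1]: D(K, 59) = 142; 142 ⊕ 66 = 204.
P[2]: D(K, 112) = 83; 83 ⊕ 59 = 104.
P[3]: D(K, 73) = 184; 184 ⊕ 112 = 200.
P[4]: D(K, 119) = 74; 74 ⊕ 73 = 3.
Blocks that differ from the original plaintext: P[3], P[4].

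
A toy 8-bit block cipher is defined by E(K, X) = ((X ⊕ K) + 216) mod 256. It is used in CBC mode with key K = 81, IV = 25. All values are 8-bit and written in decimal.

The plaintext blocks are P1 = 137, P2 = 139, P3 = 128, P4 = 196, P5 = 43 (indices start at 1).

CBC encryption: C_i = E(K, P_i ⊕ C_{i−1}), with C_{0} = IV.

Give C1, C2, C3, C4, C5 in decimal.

C1: P1 ⊕ 25 = 144; E(K, 144) = 153.
C2: P2 ⊕ 153 = 18; E(K, 18) = 27.
C3: P3 ⊕ 27 = 155; E(K, 155) = 162.
C4: P4 ⊕ 162 = 102; E(K, 102) = 15.
C5: P5 ⊕ 15 = 36; E(K, 36) = 77.

C1 = 153, C2 = 27, C3 = 162, C4 = 15, C5 = 77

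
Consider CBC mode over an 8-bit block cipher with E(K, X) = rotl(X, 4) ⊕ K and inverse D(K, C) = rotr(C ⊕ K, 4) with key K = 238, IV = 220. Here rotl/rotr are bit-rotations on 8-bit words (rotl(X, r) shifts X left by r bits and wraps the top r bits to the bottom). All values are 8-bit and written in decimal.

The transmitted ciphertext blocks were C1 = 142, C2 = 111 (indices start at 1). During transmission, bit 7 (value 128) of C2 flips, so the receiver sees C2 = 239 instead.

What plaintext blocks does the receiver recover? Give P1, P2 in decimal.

CBC decryption: P_i = D(K, C_i) ⊕ C_{i−1}, with C_{0} = IV.
Only C2 changed, to 239. In CBC, a change in C_i garbles P_i and flips the same bit in P_{i+1}. Decrypting the received ciphertext:
P1: D(K, 142) = 6; 6 ⊕ 220 = 218.
P2: D(K, 239) = 16; 16 ⊕ 142 = 158.
Blocks that differ from the original plaintext: P2.

P1 = 218, P2 = 158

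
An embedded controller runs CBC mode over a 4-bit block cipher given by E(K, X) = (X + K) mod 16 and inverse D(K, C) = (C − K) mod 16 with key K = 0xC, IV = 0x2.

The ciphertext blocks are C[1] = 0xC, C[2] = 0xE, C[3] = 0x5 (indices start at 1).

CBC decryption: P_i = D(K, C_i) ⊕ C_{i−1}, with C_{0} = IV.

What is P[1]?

P[1] = 0x2

P[1]: D(K, 0xC) = 0x0; 0x0 ⊕ 0x2 = 0x2.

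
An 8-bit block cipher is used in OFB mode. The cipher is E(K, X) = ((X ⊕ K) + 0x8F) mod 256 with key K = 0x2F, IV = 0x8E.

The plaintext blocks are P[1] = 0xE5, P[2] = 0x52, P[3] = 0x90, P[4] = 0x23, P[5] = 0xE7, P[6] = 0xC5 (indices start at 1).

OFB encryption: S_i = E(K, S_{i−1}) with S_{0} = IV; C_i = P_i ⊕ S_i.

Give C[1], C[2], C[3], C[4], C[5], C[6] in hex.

C[1] = 0xD5, C[2] = 0xFC, C[3] = 0x80, C[4] = 0xED, C[5] = 0x97, C[6] = 0x2B

C[1]: S = E(K, 0x8E) = 0x30; 0xE5 ⊕ 0x30 = 0xD5.
C[2]: S = E(K, 0x30) = 0xAE; 0x52 ⊕ 0xAE = 0xFC.
C[3]: S = E(K, 0xAE) = 0x10; 0x90 ⊕ 0x10 = 0x80.
C[4]: S = E(K, 0x10) = 0xCE; 0x23 ⊕ 0xCE = 0xED.
C[5]: S = E(K, 0xCE) = 0x70; 0xE7 ⊕ 0x70 = 0x97.
C[6]: S = E(K, 0x70) = 0xEE; 0xC5 ⊕ 0xEE = 0x2B.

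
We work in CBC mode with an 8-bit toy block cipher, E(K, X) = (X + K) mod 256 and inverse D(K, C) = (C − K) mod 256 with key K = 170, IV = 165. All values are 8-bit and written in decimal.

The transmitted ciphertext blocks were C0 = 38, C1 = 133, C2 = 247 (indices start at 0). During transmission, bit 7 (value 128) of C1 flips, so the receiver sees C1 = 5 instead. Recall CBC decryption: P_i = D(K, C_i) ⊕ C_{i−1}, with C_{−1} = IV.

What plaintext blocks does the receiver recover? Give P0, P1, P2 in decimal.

Only C1 changed, to 5. In CBC, a change in C_i garbles P_i and flips the same bit in P_{i+1}. Decrypting the received ciphertext:
P0: D(K, 38) = 124; 124 ⊕ 165 = 217.
P1: D(K, 5) = 91; 91 ⊕ 38 = 125.
P2: D(K, 247) = 77; 77 ⊕ 5 = 72.
Blocks that differ from the original plaintext: P1, P2.

P0 = 217, P1 = 125, P2 = 72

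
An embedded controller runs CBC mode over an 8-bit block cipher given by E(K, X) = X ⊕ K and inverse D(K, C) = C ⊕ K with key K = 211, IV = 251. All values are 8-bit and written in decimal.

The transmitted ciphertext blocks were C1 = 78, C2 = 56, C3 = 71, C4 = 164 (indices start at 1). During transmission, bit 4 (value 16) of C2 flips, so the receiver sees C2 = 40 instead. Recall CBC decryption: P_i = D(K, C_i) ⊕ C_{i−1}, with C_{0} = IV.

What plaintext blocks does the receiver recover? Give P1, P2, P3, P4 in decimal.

Only C2 changed, to 40. In CBC, a change in C_i garbles P_i and flips the same bit in P_{i+1}. Decrypting the received ciphertext:
P1: D(K, 78) = 157; 157 ⊕ 251 = 102.
P2: D(K, 40) = 251; 251 ⊕ 78 = 181.
P3: D(K, 71) = 148; 148 ⊕ 40 = 188.
P4: D(K, 164) = 119; 119 ⊕ 71 = 48.
Blocks that differ from the original plaintext: P2, P3.

P1 = 102, P2 = 181, P3 = 188, P4 = 48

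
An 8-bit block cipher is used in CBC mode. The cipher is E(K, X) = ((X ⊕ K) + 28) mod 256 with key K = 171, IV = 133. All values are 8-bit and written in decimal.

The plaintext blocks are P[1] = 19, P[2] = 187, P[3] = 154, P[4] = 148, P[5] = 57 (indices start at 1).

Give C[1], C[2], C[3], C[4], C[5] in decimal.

C[1] = 89, C[2] = 101, C[3] = 112, C[4] = 107, C[5] = 21

CBC encryption: C_i = E(K, P_i ⊕ C_{i−1}), with C_{0} = IV.
C[1]: P[1] ⊕ 133 = 150; E(K, 150) = 89.
C[2]: P[2] ⊕ 89 = 226; E(K, 226) = 101.
C[3]: P[3] ⊕ 101 = 255; E(K, 255) = 112.
C[4]: P[4] ⊕ 112 = 228; E(K, 228) = 107.
C[5]: P[5] ⊕ 107 = 82; E(K, 82) = 21.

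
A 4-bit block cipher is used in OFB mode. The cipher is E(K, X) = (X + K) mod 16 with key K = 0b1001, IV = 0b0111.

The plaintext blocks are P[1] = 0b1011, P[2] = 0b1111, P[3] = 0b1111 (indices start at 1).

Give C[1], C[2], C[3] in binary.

OFB encryption: S_i = E(K, S_{i−1}) with S_{0} = IV; C_i = P_i ⊕ S_i.
C[1]: S = E(K, 0b0111) = 0b0000; 0b1011 ⊕ 0b0000 = 0b1011.
C[2]: S = E(K, 0b0000) = 0b1001; 0b1111 ⊕ 0b1001 = 0b0110.
C[3]: S = E(K, 0b1001) = 0b0010; 0b1111 ⊕ 0b0010 = 0b1101.

C[1] = 0b1011, C[2] = 0b0110, C[3] = 0b1101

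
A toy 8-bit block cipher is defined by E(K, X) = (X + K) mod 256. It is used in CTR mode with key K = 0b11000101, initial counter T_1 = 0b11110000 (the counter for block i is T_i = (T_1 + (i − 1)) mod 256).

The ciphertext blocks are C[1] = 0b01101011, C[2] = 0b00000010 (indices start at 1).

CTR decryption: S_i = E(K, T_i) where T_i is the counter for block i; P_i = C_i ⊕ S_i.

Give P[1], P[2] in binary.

P[1]: T = 0b11110000, S = E(K, T) = 0b10110101; 0b01101011 ⊕ 0b10110101 = 0b11011110.
P[2]: T = 0b11110001, S = E(K, T) = 0b10110110; 0b00000010 ⊕ 0b10110110 = 0b10110100.

P[1] = 0b11011110, P[2] = 0b10110100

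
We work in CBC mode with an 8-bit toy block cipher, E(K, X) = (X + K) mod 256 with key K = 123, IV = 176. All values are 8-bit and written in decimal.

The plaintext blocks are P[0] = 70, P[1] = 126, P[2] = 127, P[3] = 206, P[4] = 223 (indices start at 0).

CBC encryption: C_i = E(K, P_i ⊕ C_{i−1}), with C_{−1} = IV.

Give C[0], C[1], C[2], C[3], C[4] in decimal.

C[0] = 113, C[1] = 138, C[2] = 112, C[3] = 57, C[4] = 97

C[0]: P[0] ⊕ 176 = 246; E(K, 246) = 113.
C[1]: P[1] ⊕ 113 = 15; E(K, 15) = 138.
C[2]: P[2] ⊕ 138 = 245; E(K, 245) = 112.
C[3]: P[3] ⊕ 112 = 190; E(K, 190) = 57.
C[4]: P[4] ⊕ 57 = 230; E(K, 230) = 97.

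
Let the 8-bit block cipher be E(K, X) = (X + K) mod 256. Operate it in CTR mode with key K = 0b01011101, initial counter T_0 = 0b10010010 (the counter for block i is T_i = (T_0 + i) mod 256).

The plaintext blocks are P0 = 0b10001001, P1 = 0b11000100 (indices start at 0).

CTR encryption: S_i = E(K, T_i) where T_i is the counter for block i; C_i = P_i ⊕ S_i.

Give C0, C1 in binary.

C0 = 0b01100110, C1 = 0b00110100

C0: T = 0b10010010, S = E(K, T) = 0b11101111; 0b10001001 ⊕ 0b11101111 = 0b01100110.
C1: T = 0b10010011, S = E(K, T) = 0b11110000; 0b11000100 ⊕ 0b11110000 = 0b00110100.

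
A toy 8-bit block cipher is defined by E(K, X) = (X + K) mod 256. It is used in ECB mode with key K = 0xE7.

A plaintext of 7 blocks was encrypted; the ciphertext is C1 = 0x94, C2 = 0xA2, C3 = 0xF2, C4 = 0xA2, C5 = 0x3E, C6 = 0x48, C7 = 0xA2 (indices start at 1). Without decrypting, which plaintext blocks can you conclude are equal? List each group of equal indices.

ECB encrypts each block independently with the same key, so equal ciphertext blocks imply equal plaintext blocks.
C2 = C4 = C7 = 0xA2, so P2 = P4 = P7.

P2 = P4 = P7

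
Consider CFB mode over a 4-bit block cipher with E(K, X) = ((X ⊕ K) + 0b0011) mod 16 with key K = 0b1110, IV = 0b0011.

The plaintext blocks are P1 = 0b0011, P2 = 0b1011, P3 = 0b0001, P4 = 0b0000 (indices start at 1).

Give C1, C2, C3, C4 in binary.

CFB encryption: C_i = P_i ⊕ E(K, C_{i−1}), with C_{0} = IV.
C1: E(K, 0b0011) = 0b0000; 0b0011 ⊕ 0b0000 = 0b0011.
C2: E(K, 0b0011) = 0b0000; 0b1011 ⊕ 0b0000 = 0b1011.
C3: E(K, 0b1011) = 0b1000; 0b0001 ⊕ 0b1000 = 0b1001.
C4: E(K, 0b1001) = 0b1010; 0b0000 ⊕ 0b1010 = 0b1010.

C1 = 0b0011, C2 = 0b1011, C3 = 0b1001, C4 = 0b1010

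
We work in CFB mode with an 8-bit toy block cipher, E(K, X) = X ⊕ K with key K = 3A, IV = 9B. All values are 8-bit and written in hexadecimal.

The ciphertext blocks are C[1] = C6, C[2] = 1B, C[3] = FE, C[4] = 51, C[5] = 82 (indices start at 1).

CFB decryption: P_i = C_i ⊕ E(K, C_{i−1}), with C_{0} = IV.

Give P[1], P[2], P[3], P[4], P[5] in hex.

P[1]: E(K, 9B) = A1; C6 ⊕ A1 = 67.
P[2]: E(K, C6) = FC; 1B ⊕ FC = E7.
P[3]: E(K, 1B) = 21; FE ⊕ 21 = DF.
P[4]: E(K, FE) = C4; 51 ⊕ C4 = 95.
P[5]: E(K, 51) = 6B; 82 ⊕ 6B = E9.

P[1] = 67, P[2] = E7, P[3] = DF, P[4] = 95, P[5] = E9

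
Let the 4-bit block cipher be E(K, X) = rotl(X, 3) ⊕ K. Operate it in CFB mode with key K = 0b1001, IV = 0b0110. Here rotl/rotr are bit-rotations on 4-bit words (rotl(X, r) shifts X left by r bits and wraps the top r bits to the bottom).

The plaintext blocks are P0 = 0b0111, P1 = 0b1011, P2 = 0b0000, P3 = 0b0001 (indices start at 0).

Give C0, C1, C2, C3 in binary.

CFB encryption: C_i = P_i ⊕ E(K, C_{i−1}), with C_{−1} = IV.
C0: E(K, 0b0110) = 0b1010; 0b0111 ⊕ 0b1010 = 0b1101.
C1: E(K, 0b1101) = 0b0111; 0b1011 ⊕ 0b0111 = 0b1100.
C2: E(K, 0b1100) = 0b1111; 0b0000 ⊕ 0b1111 = 0b1111.
C3: E(K, 0b1111) = 0b0110; 0b0001 ⊕ 0b0110 = 0b0111.

C0 = 0b1101, C1 = 0b1100, C2 = 0b1111, C3 = 0b0111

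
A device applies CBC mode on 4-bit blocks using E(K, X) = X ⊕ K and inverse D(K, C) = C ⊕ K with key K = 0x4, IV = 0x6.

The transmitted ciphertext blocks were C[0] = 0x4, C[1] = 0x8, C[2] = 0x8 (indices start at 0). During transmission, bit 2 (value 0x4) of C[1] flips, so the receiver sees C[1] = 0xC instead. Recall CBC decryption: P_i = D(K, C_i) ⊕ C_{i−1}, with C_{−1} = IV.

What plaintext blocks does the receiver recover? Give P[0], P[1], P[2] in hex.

Only C[1] changed, to 0xC. In CBC, a change in C_i garbles P_i and flips the same bit in P_{i+1}. Decrypting the received ciphertext:
P[0]: D(K, 0x4) = 0x0; 0x0 ⊕ 0x6 = 0x6.
P[1]: D(K, 0xC) = 0x8; 0x8 ⊕ 0x4 = 0xC.
P[2]: D(K, 0x8) = 0xC; 0xC ⊕ 0xC = 0x0.
Blocks that differ from the original plaintext: P[1], P[2].

P[0] = 0x6, P[1] = 0xC, P[2] = 0x0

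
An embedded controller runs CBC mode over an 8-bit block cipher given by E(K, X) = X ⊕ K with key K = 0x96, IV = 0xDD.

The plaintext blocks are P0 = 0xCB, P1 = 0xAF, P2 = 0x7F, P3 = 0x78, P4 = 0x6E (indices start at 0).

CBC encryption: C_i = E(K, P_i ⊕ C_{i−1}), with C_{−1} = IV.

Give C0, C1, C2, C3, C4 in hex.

C0 = 0x80, C1 = 0xB9, C2 = 0x50, C3 = 0xBE, C4 = 0x46

C0: P0 ⊕ 0xDD = 0x16; E(K, 0x16) = 0x80.
C1: P1 ⊕ 0x80 = 0x2F; E(K, 0x2F) = 0xB9.
C2: P2 ⊕ 0xB9 = 0xC6; E(K, 0xC6) = 0x50.
C3: P3 ⊕ 0x50 = 0x28; E(K, 0x28) = 0xBE.
C4: P4 ⊕ 0xBE = 0xD0; E(K, 0xD0) = 0x46.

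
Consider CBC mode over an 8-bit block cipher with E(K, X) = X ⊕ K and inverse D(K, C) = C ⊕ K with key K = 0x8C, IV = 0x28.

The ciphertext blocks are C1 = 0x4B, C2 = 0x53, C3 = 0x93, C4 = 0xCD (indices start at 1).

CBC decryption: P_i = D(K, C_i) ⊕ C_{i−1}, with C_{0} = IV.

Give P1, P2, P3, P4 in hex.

P1: D(K, 0x4B) = 0xC7; 0xC7 ⊕ 0x28 = 0xEF.
P2: D(K, 0x53) = 0xDF; 0xDF ⊕ 0x4B = 0x94.
P3: D(K, 0x93) = 0x1F; 0x1F ⊕ 0x53 = 0x4C.
P4: D(K, 0xCD) = 0x41; 0x41 ⊕ 0x93 = 0xD2.

P1 = 0xEF, P2 = 0x94, P3 = 0x4C, P4 = 0xD2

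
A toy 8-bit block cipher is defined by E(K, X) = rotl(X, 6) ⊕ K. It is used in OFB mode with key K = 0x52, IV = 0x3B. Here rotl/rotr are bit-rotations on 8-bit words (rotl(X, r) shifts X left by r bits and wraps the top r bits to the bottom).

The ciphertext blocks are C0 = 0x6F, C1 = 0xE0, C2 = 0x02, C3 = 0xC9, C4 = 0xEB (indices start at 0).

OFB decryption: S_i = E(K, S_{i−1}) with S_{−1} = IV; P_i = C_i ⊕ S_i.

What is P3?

P3 = 0x58

P0: S = E(K, 0x3B) = 0x9C; 0x6F ⊕ 0x9C = 0xF3.
P1: S = E(K, 0x9C) = 0x75; 0xE0 ⊕ 0x75 = 0x95.
P2: S = E(K, 0x75) = 0x0F; 0x02 ⊕ 0x0F = 0x0D.
P3: S = E(K, 0x0F) = 0x91; 0xC9 ⊕ 0x91 = 0x58.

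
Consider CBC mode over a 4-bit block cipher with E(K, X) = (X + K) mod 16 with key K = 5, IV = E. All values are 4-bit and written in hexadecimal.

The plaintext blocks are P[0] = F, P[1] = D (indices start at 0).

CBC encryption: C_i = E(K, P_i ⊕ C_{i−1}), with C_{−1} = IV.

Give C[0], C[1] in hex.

C[0] = 6, C[1] = 0

C[0]: P[0] ⊕ E = 1; E(K, 1) = 6.
C[1]: P[1] ⊕ 6 = B; E(K, B) = 0.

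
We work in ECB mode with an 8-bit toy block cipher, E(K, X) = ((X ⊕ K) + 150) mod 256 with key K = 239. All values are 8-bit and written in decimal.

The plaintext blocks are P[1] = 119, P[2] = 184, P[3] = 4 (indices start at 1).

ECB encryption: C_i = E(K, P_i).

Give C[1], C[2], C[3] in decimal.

C[1] = 46, C[2] = 237, C[3] = 129

C[1]: E(K, 119) = 46.
C[2]: E(K, 184) = 237.
C[3]: E(K, 4) = 129.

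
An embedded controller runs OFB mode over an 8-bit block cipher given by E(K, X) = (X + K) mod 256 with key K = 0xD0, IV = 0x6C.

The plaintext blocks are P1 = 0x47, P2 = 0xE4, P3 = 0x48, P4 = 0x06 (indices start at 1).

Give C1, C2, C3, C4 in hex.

C1 = 0x7B, C2 = 0xE8, C3 = 0x94, C4 = 0xAA

OFB encryption: S_i = E(K, S_{i−1}) with S_{0} = IV; C_i = P_i ⊕ S_i.
C1: S = E(K, 0x6C) = 0x3C; 0x47 ⊕ 0x3C = 0x7B.
C2: S = E(K, 0x3C) = 0x0C; 0xE4 ⊕ 0x0C = 0xE8.
C3: S = E(K, 0x0C) = 0xDC; 0x48 ⊕ 0xDC = 0x94.
C4: S = E(K, 0xDC) = 0xAC; 0x06 ⊕ 0xAC = 0xAA.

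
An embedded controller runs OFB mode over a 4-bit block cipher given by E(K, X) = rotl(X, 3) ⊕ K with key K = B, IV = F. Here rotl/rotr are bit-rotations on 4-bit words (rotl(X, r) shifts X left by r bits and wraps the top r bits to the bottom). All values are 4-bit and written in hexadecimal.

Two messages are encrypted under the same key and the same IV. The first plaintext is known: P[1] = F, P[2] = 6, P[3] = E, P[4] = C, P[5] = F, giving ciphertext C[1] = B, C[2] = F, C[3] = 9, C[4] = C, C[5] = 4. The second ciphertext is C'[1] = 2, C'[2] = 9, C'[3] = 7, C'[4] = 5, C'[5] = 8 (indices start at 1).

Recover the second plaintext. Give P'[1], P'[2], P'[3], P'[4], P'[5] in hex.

P'[1] = 6, P'[2] = 0, P'[3] = 0, P'[4] = 5, P'[5] = 3

In OFB with a reused IV, both messages share the same keystream S_i, so C_i ⊕ C'_i = P_i ⊕ P'_i and thus P'_i = P_i ⊕ C_i ⊕ C'_i.
P'[1]: F ⊕ B ⊕ 2 = 6.
P'[2]: 6 ⊕ F ⊕ 9 = 0.
P'[3]: E ⊕ 9 ⊕ 7 = 0.
P'[4]: C ⊕ C ⊕ 5 = 5.
P'[5]: F ⊕ 4 ⊕ 8 = 3.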